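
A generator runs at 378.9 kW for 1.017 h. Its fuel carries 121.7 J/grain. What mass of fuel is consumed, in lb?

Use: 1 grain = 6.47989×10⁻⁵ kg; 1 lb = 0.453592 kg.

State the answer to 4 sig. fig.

378.9 kW → 378900 W
1.017 h → 3661.2 s
E = P × t = 378900 × 3661.2 = 1.38723×10⁹ J
121.7 J/grain → 1.87812×10⁶ J/kg
m = E / e_s = 1.38723×10⁹ / 1.87812×10⁶ = 738.627 kg
In lb: 738.627 / 0.453592 = 1628.4 lb

1628 lb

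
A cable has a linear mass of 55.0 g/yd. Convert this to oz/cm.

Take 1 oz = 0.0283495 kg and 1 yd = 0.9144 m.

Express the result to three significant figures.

55.0 g/yd × 0.001 kg/g ÷ 0.9144 m/yd = 0.0601487 kg/m
0.0601487 kg/m ÷ 0.0283495 kg/oz × 0.01 m/cm = 0.0212168 oz/cm

0.0212 oz/cm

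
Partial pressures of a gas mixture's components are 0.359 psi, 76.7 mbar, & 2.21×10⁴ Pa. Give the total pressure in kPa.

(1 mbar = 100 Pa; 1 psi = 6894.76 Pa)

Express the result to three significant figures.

32.2 kPa

0.359 psi × 6894.76 = 2475.22 Pa
76.7 mbar × 100 = 7670 Pa
2.21×10⁴ Pa (already Pa)
Sum: 2475.22 + 7670 + 22100 = 32245.2 Pa
In kPa: 32245.2 / 1000 = 32.2452 kPa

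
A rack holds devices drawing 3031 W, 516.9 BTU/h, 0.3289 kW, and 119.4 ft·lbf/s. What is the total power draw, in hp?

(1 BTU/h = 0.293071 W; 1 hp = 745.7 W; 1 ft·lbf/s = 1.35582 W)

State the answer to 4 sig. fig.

3031 W (already W)
516.9 BTU/h × 0.293071 = 151.488 W
0.3289 kW × 1000 = 328.9 W
119.4 ft·lbf/s × 1.35582 = 161.885 W
Total: 3031 + 151.488 + 328.9 + 161.885 = 3673.27 W
In hp: 3673.27 / 745.7 = 4.92594 hp

4.926 hp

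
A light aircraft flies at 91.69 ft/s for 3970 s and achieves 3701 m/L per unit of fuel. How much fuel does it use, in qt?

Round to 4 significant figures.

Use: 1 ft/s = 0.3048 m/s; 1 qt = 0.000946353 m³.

31.68 qt

91.69 ft/s → 27.9471 m/s
d = v × t = 27.9471 × 3970 = 110950 m
3701 m/L → 3.701×10⁶ m/m³
V = d / (distance per unit fuel) = 110950 / 3.701×10⁶ = 0.0299784 m³
In qt: 0.0299784 / 0.000946353 = 31.6778 qt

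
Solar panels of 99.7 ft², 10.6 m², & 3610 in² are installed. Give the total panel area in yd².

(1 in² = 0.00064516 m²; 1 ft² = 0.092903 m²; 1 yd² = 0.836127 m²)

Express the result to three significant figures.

26.5 yd²

99.7 ft² × 0.092903 = 9.26243 m²
10.6 m² (already m²)
3610 in² × 0.00064516 = 2.32903 m²
Total: 9.26243 + 10.6 + 2.32903 = 22.1915 m²
In yd²: 22.1915 / 0.836127 = 26.5408 yd²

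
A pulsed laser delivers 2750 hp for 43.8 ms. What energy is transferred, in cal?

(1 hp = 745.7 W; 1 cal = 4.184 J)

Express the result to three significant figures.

2.15×10⁴ cal

2750 hp × 745.7 → 2.05068×10⁶ W
43.8 ms × 0.001 → 0.0438 s
E = P × t = 2.05068×10⁶ W × 0.0438 s = 89819.8 J
89819.8 J ÷ (4.184 J/cal) = 21467.4 cal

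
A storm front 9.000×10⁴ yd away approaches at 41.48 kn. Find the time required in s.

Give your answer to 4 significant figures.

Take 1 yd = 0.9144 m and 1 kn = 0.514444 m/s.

3857 s

9.000×10⁴ yd × 0.9144 → 82296 m
41.48 kn × 0.514444 → 21.3391 m/s
t = d / v = 82296 m / 21.3391 m/s = 3856.58 s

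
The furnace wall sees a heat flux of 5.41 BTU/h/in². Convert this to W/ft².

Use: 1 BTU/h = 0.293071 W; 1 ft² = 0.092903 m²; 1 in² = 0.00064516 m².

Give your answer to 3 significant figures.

228 W/ft²

5.41 BTU/h/in² × 0.293071 W/BTU/h ÷ 0.00064516 m²/in² = 2457.55 W/m²
2457.55 W/m² × 0.092903 m²/ft² = 228.314 W/ft²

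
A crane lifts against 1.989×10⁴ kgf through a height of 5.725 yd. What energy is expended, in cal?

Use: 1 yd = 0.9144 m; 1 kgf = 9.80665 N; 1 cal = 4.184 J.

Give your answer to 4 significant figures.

1.989×10⁴ kgf × 9.80665 → 195054 N
5.725 yd × 0.9144 → 5.23494 m
W = F × d = 195054 N × 5.23494 m = 1.0211×10⁶ J
1.0211×10⁶ J ÷ (4.184 J/cal) = 244049 cal

2.440×10⁵ cal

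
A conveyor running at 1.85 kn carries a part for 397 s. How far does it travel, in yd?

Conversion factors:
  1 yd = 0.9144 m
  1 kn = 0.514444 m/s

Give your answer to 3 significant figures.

413 yd

1.85 kn × 0.514444 = 0.951721 m/s
d = v × t = 0.951721 m/s × 397 s = 377.833 m
377.833 m ÷ (0.9144 m/yd) = 413.203 yd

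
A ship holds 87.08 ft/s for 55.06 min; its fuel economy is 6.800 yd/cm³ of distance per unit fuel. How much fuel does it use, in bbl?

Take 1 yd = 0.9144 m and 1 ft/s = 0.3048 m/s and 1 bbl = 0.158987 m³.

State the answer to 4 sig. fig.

0.08870 bbl

87.08 ft/s → 26.542 m/s
55.06 min → 3303.6 s
d = v × t = 26.542 × 3303.6 = 87684.2 m
6.800 yd/cm³ → 6.21792×10⁶ m/m³
V = d / (distance per unit fuel) = 87684.2 / 6.21792×10⁶ = 0.0141019 m³
In bbl: 0.0141019 / 0.158987 = 0.0886984 bbl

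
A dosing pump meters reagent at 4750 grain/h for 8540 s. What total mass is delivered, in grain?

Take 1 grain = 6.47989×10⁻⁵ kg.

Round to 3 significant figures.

4750 grain/h → 8.54985×10⁻⁵ kg/s
m = ṁ × t = 8.54985×10⁻⁵ × 8540 = 0.730157 kg
In grain: 0.730157 / 6.47989×10⁻⁵ = 11268 grain

1.13×10⁴ grain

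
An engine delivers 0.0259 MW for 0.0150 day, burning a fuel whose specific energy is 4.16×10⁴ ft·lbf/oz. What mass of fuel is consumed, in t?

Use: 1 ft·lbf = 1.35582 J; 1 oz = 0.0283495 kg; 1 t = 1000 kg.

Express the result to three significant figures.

0.0259 MW → 25900 W
0.0150 day → 1296 s
E = P × t = 25900 × 1296 = 3.35664×10⁷ J
4.16×10⁴ ft·lbf/oz → 1.98953×10⁶ J/kg
m = E / e_s = 3.35664×10⁷ / 1.98953×10⁶ = 16.8715 kg
In t: 16.8715 / 1000 = 0.0168715 t

0.0169 t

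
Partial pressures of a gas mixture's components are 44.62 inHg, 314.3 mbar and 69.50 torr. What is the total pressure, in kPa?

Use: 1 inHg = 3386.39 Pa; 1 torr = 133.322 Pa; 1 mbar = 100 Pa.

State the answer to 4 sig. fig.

191.8 kPa

44.62 inHg × 3386.39 = 151101 Pa
314.3 mbar × 100 = 31430 Pa
69.50 torr × 133.322 = 9265.88 Pa
Sum: 151101 + 31430 + 9265.88 = 191797 Pa
In kPa: 191797 / 1000 = 191.797 kPa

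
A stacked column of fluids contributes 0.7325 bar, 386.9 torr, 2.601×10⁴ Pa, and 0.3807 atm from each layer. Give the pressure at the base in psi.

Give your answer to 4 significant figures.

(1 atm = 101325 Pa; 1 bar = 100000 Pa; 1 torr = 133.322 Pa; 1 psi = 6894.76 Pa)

27.47 psi

0.7325 bar × 100000 = 73250 Pa
386.9 torr × 133.322 = 51582.3 Pa
2.601×10⁴ Pa (already Pa)
0.3807 atm × 101325 = 38574.4 Pa
Total: 73250 + 51582.3 + 26010 + 38574.4 = 189417 Pa
In psi: 189417 / 6894.76 = 27.4726 psi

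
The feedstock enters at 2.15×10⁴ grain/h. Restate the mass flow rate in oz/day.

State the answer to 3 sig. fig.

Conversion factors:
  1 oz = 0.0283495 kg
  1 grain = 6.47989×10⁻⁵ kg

2.15×10⁴ grain/h × 6.47989×10⁻⁵ kg/grain ÷ 3600 s/h = 3.86993×10⁻⁴ kg/s
3.86993×10⁻⁴ kg/s ÷ 0.0283495 kg/oz × 86400 s/day = 1179.43 oz/day

1180 oz/day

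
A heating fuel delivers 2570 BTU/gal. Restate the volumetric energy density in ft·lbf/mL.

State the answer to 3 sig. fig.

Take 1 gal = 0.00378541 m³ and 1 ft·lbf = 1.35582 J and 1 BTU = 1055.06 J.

528 ft·lbf/mL

2570 BTU/gal × 1055.06 J/BTU ÷ 0.00378541 m³/gal = 7.16304×10⁸ J/m³
7.16304×10⁸ J/m³ ÷ 1.35582 J/ft·lbf × 10⁻⁶ m³/mL = 528.318 ft·lbf/mL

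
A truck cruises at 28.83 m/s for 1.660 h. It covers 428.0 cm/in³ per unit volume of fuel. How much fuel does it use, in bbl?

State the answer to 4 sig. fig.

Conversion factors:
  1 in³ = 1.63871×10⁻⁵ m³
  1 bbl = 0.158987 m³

1.660 h → 5976 s
d = v × t = 28.83 × 5976 = 172288 m
428.0 cm/in³ → 261181 m/m³
V = d / (distance per unit fuel) = 172288 / 261181 = 0.65965 m³
In bbl: 0.65965 / 0.158987 = 4.14908 bbl

4.149 bbl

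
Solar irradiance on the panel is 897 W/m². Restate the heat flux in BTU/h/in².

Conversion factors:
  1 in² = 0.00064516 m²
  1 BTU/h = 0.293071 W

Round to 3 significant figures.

897 W/m² is already 897 W/m²
897 W/m² ÷ 0.293071 W/BTU/h × 0.00064516 m²/in² = 1.97464 BTU/h/in²

1.97 BTU/h/in²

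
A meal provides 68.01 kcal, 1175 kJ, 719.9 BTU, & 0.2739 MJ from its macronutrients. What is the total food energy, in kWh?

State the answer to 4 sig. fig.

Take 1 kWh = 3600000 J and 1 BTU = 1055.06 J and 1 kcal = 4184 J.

68.01 kcal × 4184 = 284554 J
1175 kJ × 1000 = 1.175×10⁶ J
719.9 BTU × 1055.06 = 759538 J
0.2739 MJ × 1000000 = 273900 J
Total: 284554 + 1.175×10⁶ + 759538 + 273900 = 2.49299×10⁶ J
In kWh: 2.49299×10⁶ / 3600000 = 0.692497 kWh

0.6925 kWh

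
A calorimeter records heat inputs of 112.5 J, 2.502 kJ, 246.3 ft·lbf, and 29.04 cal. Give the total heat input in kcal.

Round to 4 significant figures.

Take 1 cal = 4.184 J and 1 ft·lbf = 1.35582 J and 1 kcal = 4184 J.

0.7337 kcal

112.5 J (already J)
2.502 kJ × 1000 → 2502 J
246.3 ft·lbf × 1.35582 → 333.938 J
29.04 cal × 4.184 → 121.503 J
Sum: 112.5 + 2502 + 333.938 + 121.503 = 3069.94 J
In kcal: 3069.94 / 4184 = 0.733733 kcal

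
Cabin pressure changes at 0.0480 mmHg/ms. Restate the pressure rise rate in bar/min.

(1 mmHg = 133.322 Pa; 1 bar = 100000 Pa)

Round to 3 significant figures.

0.0480 mmHg/ms × 133.322 Pa/mmHg ÷ 0.001 s/ms = 6399.46 Pa/s
6399.46 Pa/s ÷ 100000 Pa/bar × 60 s/min = 3.83968 bar/min

3.84 bar/min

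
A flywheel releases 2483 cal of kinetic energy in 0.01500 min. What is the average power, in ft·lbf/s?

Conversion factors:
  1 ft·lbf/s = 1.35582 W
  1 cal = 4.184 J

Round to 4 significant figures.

8514 ft·lbf/s

2483 cal × 4.184 = 10388.9 J
0.01500 min × 60 = 0.9 s
P = E / t = 10388.9 J / 0.9 s = 11543.2 W
11543.2 W ÷ (1.35582 W/ft·lbf/s) = 8513.81 ft·lbf/s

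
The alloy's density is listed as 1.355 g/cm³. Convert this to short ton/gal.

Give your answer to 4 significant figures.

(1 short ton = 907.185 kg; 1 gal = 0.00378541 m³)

0.005654 short ton/gal

1.355 g/cm³ × 0.001 kg/g ÷ 10⁻⁶ m³/cm³ = 1355 kg/m³
1355 kg/m³ ÷ 907.185 kg/short ton × 0.00378541 m³/gal = 0.00565401 short ton/gal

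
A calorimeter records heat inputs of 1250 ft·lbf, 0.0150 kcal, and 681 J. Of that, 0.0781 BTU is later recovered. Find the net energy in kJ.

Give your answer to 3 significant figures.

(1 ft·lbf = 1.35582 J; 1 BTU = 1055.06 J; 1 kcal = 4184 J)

1250 ft·lbf × 1.35582 = 1694.78 J
0.0150 kcal × 4184 = 62.76 J
681 J (already J)
0.0781 BTU × 1055.06 = 82.4002 J
Net: 1694.78 + 62.76 + 681 − 82.4002 = 2356.14 J
In kJ: 2356.14 / 1000 = 2.35614 kJ

2.36 kJ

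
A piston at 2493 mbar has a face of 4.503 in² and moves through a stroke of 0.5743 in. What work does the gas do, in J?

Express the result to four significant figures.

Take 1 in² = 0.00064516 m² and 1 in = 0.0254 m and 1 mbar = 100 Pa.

2493 mbar → 249300 Pa
4.503 in² → 0.00290516 m²
F = P × A = 249300 × 0.00290516 = 724.256 N
0.5743 in → 0.0145872 m
W = F × d = 724.256 × 0.0145872 = 10.5649 J

10.56 J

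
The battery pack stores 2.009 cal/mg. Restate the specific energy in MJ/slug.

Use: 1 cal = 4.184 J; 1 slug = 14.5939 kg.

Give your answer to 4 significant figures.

2.009 cal/mg × 4.184 J/cal ÷ 10⁻⁶ kg/mg = 8.40566×10⁶ J/kg
8.40566×10⁶ J/kg ÷ 1000000 J/MJ × 14.5939 kg/slug = 122.671 MJ/slug

122.7 MJ/slug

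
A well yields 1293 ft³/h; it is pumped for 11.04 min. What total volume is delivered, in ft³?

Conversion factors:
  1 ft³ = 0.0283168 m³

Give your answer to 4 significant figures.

237.9 ft³

1293 ft³/h → 0.0101705 m³/s
11.04 min → 662.4 s
V = Q × t = 0.0101705 × 662.4 = 6.73694 m³
In ft³: 6.73694 / 0.0283168 = 237.913 ft³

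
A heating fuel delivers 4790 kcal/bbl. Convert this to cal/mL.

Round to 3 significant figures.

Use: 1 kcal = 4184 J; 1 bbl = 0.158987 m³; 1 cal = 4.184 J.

4790 kcal/bbl × 4184 J/kcal ÷ 0.158987 m³/bbl = 1.26057×10⁸ J/m³
1.26057×10⁸ J/m³ ÷ 4.184 J/cal × 10⁻⁶ m³/mL = 30.1283 cal/mL

30.1 cal/mL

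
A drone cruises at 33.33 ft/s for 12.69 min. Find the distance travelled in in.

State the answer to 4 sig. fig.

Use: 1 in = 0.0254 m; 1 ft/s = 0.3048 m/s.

3.045×10⁵ in

33.33 ft/s × 0.3048 = 10.159 m/s
12.69 min × 60 = 761.4 s
d = v × t = 10.159 m/s × 761.4 s = 7735.06 m
7735.06 m ÷ (0.0254 m/in) = 304530 in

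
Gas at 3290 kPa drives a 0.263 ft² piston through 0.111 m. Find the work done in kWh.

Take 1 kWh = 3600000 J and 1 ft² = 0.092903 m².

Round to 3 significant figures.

0.00248 kWh

3290 kPa → 3.29×10⁶ Pa
0.263 ft² → 0.0244335 m²
F = P × A = 3.29×10⁶ × 0.0244335 = 80386.2 N
W = F × d = 80386.2 × 0.111 = 8922.87 J
In kWh: 8922.87 / 3600000 = 0.00247858 kWh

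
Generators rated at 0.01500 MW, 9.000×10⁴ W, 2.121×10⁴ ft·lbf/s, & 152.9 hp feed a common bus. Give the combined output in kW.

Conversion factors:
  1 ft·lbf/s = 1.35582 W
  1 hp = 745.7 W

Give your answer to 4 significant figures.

247.8 kW

0.01500 MW × 1000000 → 15000 W
9.000×10⁴ W (already W)
2.121×10⁴ ft·lbf/s × 1.35582 → 28756.9 W
152.9 hp × 745.7 → 114018 W
Sum: 15000 + 90000 + 28756.9 + 114018 = 247775 W
In kW: 247775 / 1000 = 247.775 kW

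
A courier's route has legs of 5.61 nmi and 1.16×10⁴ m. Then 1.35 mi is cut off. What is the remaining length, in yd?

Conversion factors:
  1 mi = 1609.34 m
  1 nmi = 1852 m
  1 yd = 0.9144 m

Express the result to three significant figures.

5.61 nmi × 1852 = 10389.7 m
1.16×10⁴ m (already m)
1.35 mi × 1609.34 = 2172.61 m
Result: 10389.7 + 11600 − 2172.61 = 19817.1 m
In yd: 19817.1 / 0.9144 = 21672.2 yd

2.17×10⁴ yd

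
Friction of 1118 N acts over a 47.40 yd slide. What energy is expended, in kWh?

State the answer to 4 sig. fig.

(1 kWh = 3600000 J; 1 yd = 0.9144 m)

47.40 yd × 0.9144 → 43.3426 m
W = F × d = 1118 N × 43.3426 m = 48457 J
48457 J ÷ (3600000 J/kWh) = 0.0134603 kWh

0.01346 kWh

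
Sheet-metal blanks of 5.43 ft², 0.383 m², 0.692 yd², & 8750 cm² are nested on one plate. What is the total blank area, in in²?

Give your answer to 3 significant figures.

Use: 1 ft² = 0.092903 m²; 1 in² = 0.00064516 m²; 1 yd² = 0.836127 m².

3630 in²

5.43 ft² × 0.092903 → 0.504463 m²
0.383 m² (already m²)
0.692 yd² × 0.836127 → 0.5786 m²
8750 cm² × 0.0001 → 0.875 m²
Total: 0.504463 + 0.383 + 0.5786 + 0.875 = 2.34106 m²
In in²: 2.34106 / 0.00064516 = 3628.65 in²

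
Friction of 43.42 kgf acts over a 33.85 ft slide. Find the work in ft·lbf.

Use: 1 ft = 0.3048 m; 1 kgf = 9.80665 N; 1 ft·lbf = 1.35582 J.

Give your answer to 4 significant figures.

3240 ft·lbf

43.42 kgf × 9.80665 = 425.805 N
33.85 ft × 0.3048 = 10.3175 m
W = F × d = 425.805 N × 10.3175 m = 4393.24 J
4393.24 J ÷ (1.35582 J/ft·lbf) = 3240.28 ft·lbf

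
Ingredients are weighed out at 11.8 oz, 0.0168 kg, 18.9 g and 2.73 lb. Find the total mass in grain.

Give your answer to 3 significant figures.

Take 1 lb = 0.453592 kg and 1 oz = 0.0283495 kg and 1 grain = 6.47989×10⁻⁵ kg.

11.8 oz × 0.0283495 → 0.334524 kg
0.0168 kg (already kg)
18.9 g × 0.001 → 0.0189 kg
2.73 lb × 0.453592 → 1.23831 kg
Sum: 0.334524 + 0.0168 + 0.0189 + 1.23831 = 1.60853 kg
In grain: 1.60853 / 6.47989×10⁻⁵ = 24823.4 grain

2.48×10⁴ grain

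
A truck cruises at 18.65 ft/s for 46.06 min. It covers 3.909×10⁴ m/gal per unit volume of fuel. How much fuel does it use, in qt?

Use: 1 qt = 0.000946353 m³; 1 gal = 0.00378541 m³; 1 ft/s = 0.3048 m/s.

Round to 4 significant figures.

1.608 qt

18.65 ft/s → 5.68452 m/s
46.06 min → 2763.6 s
d = v × t = 5.68452 × 2763.6 = 15709.7 m
3.909×10⁴ m/gal → 1.03265×10⁷ m/m³
V = d / (distance per unit fuel) = 15709.7 / 1.03265×10⁷ = 0.0015213 m³
In qt: 0.0015213 / 0.000946353 = 1.60754 qt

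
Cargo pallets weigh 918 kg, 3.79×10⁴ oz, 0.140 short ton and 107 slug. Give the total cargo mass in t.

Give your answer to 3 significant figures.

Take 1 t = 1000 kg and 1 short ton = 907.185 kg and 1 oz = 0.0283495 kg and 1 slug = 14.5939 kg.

918 kg (already kg)
3.79×10⁴ oz × 0.0283495 = 1074.45 kg
0.140 short ton × 907.185 = 127.006 kg
107 slug × 14.5939 = 1561.55 kg
Sum: 918 + 1074.45 + 127.006 + 1561.55 = 3681.01 kg
In t: 3681.01 / 1000 = 3.68101 t

3.68 t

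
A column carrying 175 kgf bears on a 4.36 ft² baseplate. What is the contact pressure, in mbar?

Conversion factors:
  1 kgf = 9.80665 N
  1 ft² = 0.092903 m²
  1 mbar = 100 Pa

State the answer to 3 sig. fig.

42.4 mbar

175 kgf × 9.80665 → 1716.16 N
4.36 ft² × 0.092903 → 0.405057 m²
P = F / A = 1716.16 N / 0.405057 m² = 4236.84 Pa
4236.84 Pa ÷ (100 Pa/mbar) = 42.3684 mbar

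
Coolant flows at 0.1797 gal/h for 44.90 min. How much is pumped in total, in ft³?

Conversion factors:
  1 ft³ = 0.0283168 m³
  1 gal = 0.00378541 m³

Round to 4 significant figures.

0.01798 ft³

0.1797 gal/h → 1.88955×10⁻⁷ m³/s
44.90 min → 2694 s
V = Q × t = 1.88955×10⁻⁷ × 2694 = 5.09045×10⁻⁴ m³
In ft³: 5.09045×10⁻⁴ / 0.0283168 = 0.0179768 ft³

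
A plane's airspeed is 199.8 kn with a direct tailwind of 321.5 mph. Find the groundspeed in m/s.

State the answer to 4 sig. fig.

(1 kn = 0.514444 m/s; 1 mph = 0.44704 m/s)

246.5 m/s

199.8 kn × 0.514444 → 102.786 m/s
321.5 mph × 0.44704 → 143.723 m/s
Total: 102.786 + 143.723 = 246.509 m/s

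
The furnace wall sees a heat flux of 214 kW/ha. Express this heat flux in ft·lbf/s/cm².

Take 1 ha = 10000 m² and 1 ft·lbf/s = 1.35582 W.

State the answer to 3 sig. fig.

0.00158 ft·lbf/s/cm²

214 kW/ha × 1000 W/kW ÷ 10000 m²/ha = 21.4 W/m²
21.4 W/m² ÷ 1.35582 W/ft·lbf/s × 0.0001 m²/cm² = 0.00157838 ft·lbf/s/cm²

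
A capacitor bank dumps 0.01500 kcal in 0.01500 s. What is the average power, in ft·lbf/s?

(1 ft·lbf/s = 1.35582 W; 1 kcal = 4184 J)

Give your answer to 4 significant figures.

0.01500 kcal × 4184 → 62.76 J
P = E / t = 62.76 J / 0.015 s = 4184 W
4184 W ÷ (1.35582 W/ft·lbf/s) = 3085.96 ft·lbf/s

3086 ft·lbf/s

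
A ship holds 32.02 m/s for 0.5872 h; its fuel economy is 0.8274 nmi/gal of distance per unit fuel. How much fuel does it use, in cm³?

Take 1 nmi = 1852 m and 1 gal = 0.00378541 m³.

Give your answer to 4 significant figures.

1.672×10⁵ cm³

0.5872 h → 2113.92 s
d = v × t = 32.02 × 2113.92 = 67687.7 m
0.8274 nmi/gal → 404803 m/m³
V = d / (distance per unit fuel) = 67687.7 / 404803 = 0.167211 m³
In cm³: 0.167211 / 10⁻⁶ = 167211 cm³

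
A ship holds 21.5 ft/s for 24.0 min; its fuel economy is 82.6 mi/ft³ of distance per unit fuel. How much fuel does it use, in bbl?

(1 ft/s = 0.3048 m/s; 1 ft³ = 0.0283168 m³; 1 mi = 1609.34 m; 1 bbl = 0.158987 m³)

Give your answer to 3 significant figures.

0.0126 bbl

21.5 ft/s → 6.5532 m/s
24.0 min → 1440 s
d = v × t = 6.5532 × 1440 = 9436.61 m
82.6 mi/ft³ → 4.69444×10⁶ m/m³
V = d / (distance per unit fuel) = 9436.61 / 4.69444×10⁶ = 0.00201017 m³
In bbl: 0.00201017 / 0.158987 = 0.0126436 bbl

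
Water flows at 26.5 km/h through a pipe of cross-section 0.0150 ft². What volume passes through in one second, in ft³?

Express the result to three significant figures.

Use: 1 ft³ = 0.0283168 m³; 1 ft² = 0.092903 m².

0.362 ft³

26.5 km/h × (1/3.6) = 7.36111 m/s
0.0150 ft² × 0.092903 = 0.00139354 m²
V = v × A × t = 7.36111 m/s × 0.00139354 m² × 1 s = 0.010258 m³
0.010258 m³ ÷ (0.0283168 m³/ft³) = 0.362258 ft³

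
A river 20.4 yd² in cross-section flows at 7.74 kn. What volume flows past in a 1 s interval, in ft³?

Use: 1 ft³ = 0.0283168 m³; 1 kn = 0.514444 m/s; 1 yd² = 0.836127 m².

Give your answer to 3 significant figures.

7.74 kn × 0.514444 = 3.9818 m/s
20.4 yd² × 0.836127 = 17.057 m²
V = v × A × t = 3.9818 m/s × 17.057 m² × 1 s = 67.9176 m³
67.9176 m³ ÷ (0.0283168 m³/ft³) = 2398.49 ft³

2400 ft³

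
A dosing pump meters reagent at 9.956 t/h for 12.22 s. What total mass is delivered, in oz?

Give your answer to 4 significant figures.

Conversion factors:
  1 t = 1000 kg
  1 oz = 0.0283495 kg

1192 oz

9.956 t/h → 2.76556 kg/s
m = ṁ × t = 2.76556 × 12.22 = 33.7951 kg
In oz: 33.7951 / 0.0283495 = 1192.09 oz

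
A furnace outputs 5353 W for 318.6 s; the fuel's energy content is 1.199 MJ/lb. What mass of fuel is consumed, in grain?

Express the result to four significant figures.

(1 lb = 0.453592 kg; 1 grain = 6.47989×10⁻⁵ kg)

9957 grain

E = P × t = 5353 × 318.6 = 1.70547×10⁶ J
1.199 MJ/lb → 2.64334×10⁶ J/kg
m = E / e_s = 1.70547×10⁶ / 2.64334×10⁶ = 0.645195 kg
In grain: 0.645195 / 6.47989×10⁻⁵ = 9956.88 grain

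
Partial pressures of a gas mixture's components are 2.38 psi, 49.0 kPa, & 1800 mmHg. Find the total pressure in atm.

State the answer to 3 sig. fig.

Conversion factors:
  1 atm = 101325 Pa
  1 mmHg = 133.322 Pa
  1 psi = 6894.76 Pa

3.01 atm

2.38 psi × 6894.76 = 16409.5 Pa
49.0 kPa × 1000 = 49000 Pa
1800 mmHg × 133.322 = 239980 Pa
Total: 16409.5 + 49000 + 239980 = 305390 Pa
In atm: 305390 / 101325 = 3.01396 atm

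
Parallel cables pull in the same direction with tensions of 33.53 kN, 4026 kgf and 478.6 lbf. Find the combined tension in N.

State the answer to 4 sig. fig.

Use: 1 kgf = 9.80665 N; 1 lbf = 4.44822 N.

7.514×10⁴ N

33.53 kN × 1000 = 33530 N
4026 kgf × 9.80665 = 39481.6 N
478.6 lbf × 4.44822 = 2128.92 N
Combined: 33530 + 39481.6 + 2128.92 = 75140.5 N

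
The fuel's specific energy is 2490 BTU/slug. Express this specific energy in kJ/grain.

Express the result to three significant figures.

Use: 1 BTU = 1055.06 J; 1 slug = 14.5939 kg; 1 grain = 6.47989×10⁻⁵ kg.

0.0117 kJ/grain

2490 BTU/slug × 1055.06 J/BTU ÷ 14.5939 kg/slug = 180014 J/kg
180014 J/kg ÷ 1000 J/kJ × 6.47989×10⁻⁵ kg/grain = 0.0116647 kJ/grain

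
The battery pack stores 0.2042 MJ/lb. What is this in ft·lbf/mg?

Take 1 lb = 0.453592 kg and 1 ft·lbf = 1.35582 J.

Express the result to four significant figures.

0.3320 ft·lbf/mg

0.2042 MJ/lb × 1000000 J/MJ ÷ 0.453592 kg/lb = 450184 J/kg
450184 J/kg ÷ 1.35582 J/ft·lbf × 10⁻⁶ kg/mg = 0.332038 ft·lbf/mg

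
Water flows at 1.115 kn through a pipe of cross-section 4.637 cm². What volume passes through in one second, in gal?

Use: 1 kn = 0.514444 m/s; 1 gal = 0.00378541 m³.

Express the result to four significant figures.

0.07026 gal

1.115 kn × 0.514444 → 0.573605 m/s
4.637 cm² × 0.0001 → 4.637×10⁻⁴ m²
V = v × A × t = 0.573605 m/s × 4.637×10⁻⁴ m² × 1 s = 2.65981×10⁻⁴ m³
2.65981×10⁻⁴ m³ ÷ (0.00378541 m³/gal) = 0.0702648 gal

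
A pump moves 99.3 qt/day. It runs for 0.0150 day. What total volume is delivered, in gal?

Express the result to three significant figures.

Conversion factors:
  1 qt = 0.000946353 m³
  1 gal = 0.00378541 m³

0.372 gal

99.3 qt/day → 1.08765×10⁻⁶ m³/s
0.0150 day → 1296 s
V = Q × t = 1.08765×10⁻⁶ × 1296 = 0.00140959 m³
In gal: 0.00140959 / 0.00378541 = 0.372374 gal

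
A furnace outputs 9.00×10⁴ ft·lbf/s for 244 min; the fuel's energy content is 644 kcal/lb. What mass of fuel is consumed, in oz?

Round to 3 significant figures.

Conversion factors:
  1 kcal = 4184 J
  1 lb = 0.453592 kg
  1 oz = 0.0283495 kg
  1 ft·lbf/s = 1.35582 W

9.00×10⁴ ft·lbf/s → 122024 W
244 min → 14640 s
E = P × t = 122024 × 14640 = 1.78643×10⁹ J
644 kcal/lb → 5.94035×10⁶ J/kg
m = E / e_s = 1.78643×10⁹ / 5.94035×10⁶ = 300.728 kg
In oz: 300.728 / 0.0283495 = 10607.9 oz

1.06×10⁴ oz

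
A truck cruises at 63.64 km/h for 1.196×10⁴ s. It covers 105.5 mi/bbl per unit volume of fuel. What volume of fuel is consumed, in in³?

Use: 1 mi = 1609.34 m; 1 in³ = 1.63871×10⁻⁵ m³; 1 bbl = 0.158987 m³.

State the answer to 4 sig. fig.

1.208×10⁴ in³

63.64 km/h → 17.6778 m/s
d = v × t = 17.6778 × 11960 = 211426 m
105.5 mi/bbl → 1.06792×10⁶ m/m³
V = d / (distance per unit fuel) = 211426 / 1.06792×10⁶ = 0.197979 m³
In in³: 0.197979 / 1.63871×10⁻⁵ = 12081.4 in³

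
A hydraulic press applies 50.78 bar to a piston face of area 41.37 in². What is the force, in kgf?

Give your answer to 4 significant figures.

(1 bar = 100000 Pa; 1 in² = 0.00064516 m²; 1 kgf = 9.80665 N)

1.382×10⁴ kgf

50.78 bar × 100000 → 5.078×10⁶ Pa
41.37 in² × 0.00064516 → 0.0266903 m²
F = P × A = 5.078×10⁶ Pa × 0.0266903 m² = 135533 N
135533 N ÷ (9.80665 N/kgf) = 13820.5 kgf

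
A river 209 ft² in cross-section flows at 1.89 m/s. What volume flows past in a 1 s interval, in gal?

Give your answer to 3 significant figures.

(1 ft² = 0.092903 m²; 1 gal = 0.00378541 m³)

9690 gal

209 ft² × 0.092903 → 19.4167 m²
V = v × A × t = 1.89 m/s × 19.4167 m² × 1 s = 36.6976 m³
36.6976 m³ ÷ (0.00378541 m³/gal) = 9694.48 gal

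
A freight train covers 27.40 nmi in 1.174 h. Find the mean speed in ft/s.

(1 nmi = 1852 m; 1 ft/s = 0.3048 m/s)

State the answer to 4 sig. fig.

39.39 ft/s

27.40 nmi × 1852 → 50744.8 m
1.174 h × 3600 → 4226.4 s
v = d / t = 50744.8 m / 4226.4 s = 12.0066 m/s
12.0066 m/s ÷ (0.3048 m/s/ft/s) = 39.3917 ft/s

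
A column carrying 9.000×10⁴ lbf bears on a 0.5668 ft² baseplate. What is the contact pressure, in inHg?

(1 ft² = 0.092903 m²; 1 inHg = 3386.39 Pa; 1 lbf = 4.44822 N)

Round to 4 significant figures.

2245 inHg

9.000×10⁴ lbf × 4.44822 → 400340 N
0.5668 ft² × 0.092903 → 0.0526574 m²
P = F / A = 400340 N / 0.0526574 m² = 7.60273×10⁶ Pa
7.60273×10⁶ Pa ÷ (3386.39 Pa/inHg) = 2245.08 inHg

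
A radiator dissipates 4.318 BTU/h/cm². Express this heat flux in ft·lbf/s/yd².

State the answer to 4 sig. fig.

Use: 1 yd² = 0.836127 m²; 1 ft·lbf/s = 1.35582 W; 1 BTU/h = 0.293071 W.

4.318 BTU/h/cm² × 0.293071 W/BTU/h ÷ 0.0001 m²/cm² = 12654.8 W/m²
12654.8 W/m² ÷ 1.35582 W/ft·lbf/s × 0.836127 m²/yd² = 7804.15 ft·lbf/s/yd²

7804 ft·lbf/s/yd²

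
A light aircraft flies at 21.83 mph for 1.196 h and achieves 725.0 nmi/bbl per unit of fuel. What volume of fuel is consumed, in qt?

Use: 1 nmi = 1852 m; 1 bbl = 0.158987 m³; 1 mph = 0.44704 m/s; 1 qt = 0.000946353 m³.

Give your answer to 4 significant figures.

21.83 mph → 9.75888 m/s
1.196 h → 4305.6 s
d = v × t = 9.75888 × 4305.6 = 42017.8 m
725.0 nmi/bbl → 8.44534×10⁶ m/m³
V = d / (distance per unit fuel) = 42017.8 / 8.44534×10⁶ = 0.00497526 m³
In qt: 0.00497526 / 0.000946353 = 5.2573 qt

5.257 qt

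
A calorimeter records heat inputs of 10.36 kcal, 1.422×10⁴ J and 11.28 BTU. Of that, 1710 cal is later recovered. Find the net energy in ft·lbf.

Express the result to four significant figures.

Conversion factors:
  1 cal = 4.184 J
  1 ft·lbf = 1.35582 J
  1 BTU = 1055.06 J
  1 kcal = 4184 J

4.596×10⁴ ft·lbf

10.36 kcal × 4184 = 43346.2 J
1.422×10⁴ J (already J)
11.28 BTU × 1055.06 = 11901.1 J
1710 cal × 4.184 = 7154.64 J
Result: 43346.2 + 14220 + 11901.1 − 7154.64 = 62312.7 J
In ft·lbf: 62312.7 / 1.35582 = 45959.4 ft·lbf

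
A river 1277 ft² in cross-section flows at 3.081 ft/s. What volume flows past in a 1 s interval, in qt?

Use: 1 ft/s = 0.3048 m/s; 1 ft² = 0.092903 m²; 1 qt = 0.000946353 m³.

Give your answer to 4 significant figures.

3.081 ft/s × 0.3048 → 0.939089 m/s
1277 ft² × 0.092903 → 118.637 m²
V = v × A × t = 0.939089 m/s × 118.637 m² × 1 s = 111.411 m³
111.411 m³ ÷ (0.000946353 m³/qt) = 117727 qt

1.177×10⁵ qt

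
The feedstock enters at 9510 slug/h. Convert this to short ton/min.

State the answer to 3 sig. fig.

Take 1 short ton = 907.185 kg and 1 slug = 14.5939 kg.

9510 slug/h × 14.5939 kg/slug ÷ 3600 s/h = 38.5522 kg/s
38.5522 kg/s ÷ 907.185 kg/short ton × 60 s/min = 2.54979 short ton/min

2.55 short ton/min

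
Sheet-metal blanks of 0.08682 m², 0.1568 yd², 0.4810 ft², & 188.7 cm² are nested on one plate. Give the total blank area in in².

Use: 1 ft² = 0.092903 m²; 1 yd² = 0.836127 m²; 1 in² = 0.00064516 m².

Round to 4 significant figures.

436.3 in²

0.08682 m² (already m²)
0.1568 yd² × 0.836127 → 0.131105 m²
0.4810 ft² × 0.092903 → 0.0446863 m²
188.7 cm² × 0.0001 → 0.01887 m²
Total: 0.08682 + 0.131105 + 0.0446863 + 0.01887 = 0.281481 m²
In in²: 0.281481 / 0.00064516 = 436.296 in²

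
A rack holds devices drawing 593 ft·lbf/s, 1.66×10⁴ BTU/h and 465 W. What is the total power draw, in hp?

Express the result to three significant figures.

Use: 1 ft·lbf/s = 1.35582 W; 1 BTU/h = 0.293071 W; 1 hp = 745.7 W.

8.23 hp

593 ft·lbf/s × 1.35582 = 804.001 W
1.66×10⁴ BTU/h × 0.293071 = 4864.98 W
465 W (already W)
Sum: 804.001 + 4864.98 + 465 = 6133.98 W
In hp: 6133.98 / 745.7 = 8.2258 hp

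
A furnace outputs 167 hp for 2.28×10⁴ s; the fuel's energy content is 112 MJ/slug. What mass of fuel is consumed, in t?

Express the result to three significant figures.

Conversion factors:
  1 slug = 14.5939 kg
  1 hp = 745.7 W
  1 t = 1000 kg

0.370 t

167 hp → 124532 W
E = P × t = 124532 × 22800 = 2.83933×10⁹ J
112 MJ/slug → 7.67444×10⁶ J/kg
m = E / e_s = 2.83933×10⁹ / 7.67444×10⁶ = 369.972 kg
In t: 369.972 / 1000 = 0.369972 t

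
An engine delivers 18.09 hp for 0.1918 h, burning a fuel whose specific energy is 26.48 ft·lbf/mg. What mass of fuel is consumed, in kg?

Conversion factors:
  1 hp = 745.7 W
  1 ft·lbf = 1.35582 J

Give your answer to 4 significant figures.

18.09 hp → 13489.7 W
0.1918 h → 690.48 s
E = P × t = 13489.7 × 690.48 = 9.31437×10⁶ J
26.48 ft·lbf/mg → 3.59021×10⁷ J/kg
m = E / e_s = 9.31437×10⁶ / 3.59021×10⁷ = 0.259438 kg

0.2594 kg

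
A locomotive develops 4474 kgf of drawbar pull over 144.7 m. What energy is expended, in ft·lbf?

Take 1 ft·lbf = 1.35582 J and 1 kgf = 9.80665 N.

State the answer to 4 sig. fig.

4.683×10⁶ ft·lbf

4474 kgf × 9.80665 → 43875 N
W = F × d = 43875 N × 144.7 m = 6.34871×10⁶ J
6.34871×10⁶ J ÷ (1.35582 J/ft·lbf) = 4.68256×10⁶ ft·lbf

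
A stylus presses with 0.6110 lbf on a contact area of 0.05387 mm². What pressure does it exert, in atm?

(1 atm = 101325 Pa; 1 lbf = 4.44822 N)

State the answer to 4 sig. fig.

497.9 atm

0.6110 lbf × 4.44822 → 2.71786 N
0.05387 mm² × 10⁻⁶ → 5.387×10⁻⁸ m²
P = F / A = 2.71786 N / 5.387×10⁻⁸ m² = 5.04522×10⁷ Pa
5.04522×10⁷ Pa ÷ (101325 Pa/atm) = 497.925 atm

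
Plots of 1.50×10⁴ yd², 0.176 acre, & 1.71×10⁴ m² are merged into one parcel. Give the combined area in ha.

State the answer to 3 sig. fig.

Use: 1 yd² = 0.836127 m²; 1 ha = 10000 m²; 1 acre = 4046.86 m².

1.50×10⁴ yd² × 0.836127 = 12541.9 m²
0.176 acre × 4046.86 = 712.247 m²
1.71×10⁴ m² (already m²)
Combined: 12541.9 + 712.247 + 17100 = 30354.1 m²
In ha: 30354.1 / 10000 = 3.03541 ha

3.04 ha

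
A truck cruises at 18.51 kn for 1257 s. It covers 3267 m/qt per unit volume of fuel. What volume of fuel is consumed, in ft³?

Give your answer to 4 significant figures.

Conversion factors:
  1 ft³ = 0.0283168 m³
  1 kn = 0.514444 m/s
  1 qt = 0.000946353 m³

18.51 kn → 9.52236 m/s
d = v × t = 9.52236 × 1257 = 11969.6 m
3267 m/qt → 3.4522×10⁶ m/m³
V = d / (distance per unit fuel) = 11969.6 / 3.4522×10⁶ = 0.00346724 m³
In ft³: 0.00346724 / 0.0283168 = 0.122445 ft³

0.1224 ft³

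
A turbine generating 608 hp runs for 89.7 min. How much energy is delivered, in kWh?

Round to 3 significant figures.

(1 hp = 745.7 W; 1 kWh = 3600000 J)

608 hp × 745.7 = 453386 W
89.7 min × 60 = 5382 s
E = P × t = 453386 W × 5382 s = 2.44012×10⁹ J
2.44012×10⁹ J ÷ (3600000 J/kWh) = 677.811 kWh

678 kWh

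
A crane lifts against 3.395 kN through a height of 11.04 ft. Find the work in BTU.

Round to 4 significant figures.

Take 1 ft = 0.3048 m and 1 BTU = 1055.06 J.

3.395 kN × 1000 → 3395 N
11.04 ft × 0.3048 → 3.36499 m
W = F × d = 3395 N × 3.36499 m = 11424.1 J
11424.1 J ÷ (1055.06 J/BTU) = 10.8279 BTU

10.83 BTU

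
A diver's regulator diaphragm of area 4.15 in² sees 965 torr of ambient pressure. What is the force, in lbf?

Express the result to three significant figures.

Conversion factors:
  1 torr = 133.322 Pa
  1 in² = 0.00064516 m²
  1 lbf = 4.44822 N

77.4 lbf

965 torr × 133.322 = 128656 Pa
4.15 in² × 0.00064516 = 0.00267741 m²
F = P × A = 128656 Pa × 0.00267741 m² = 344.465 N
344.465 N ÷ (4.44822 N/lbf) = 77.4388 lbf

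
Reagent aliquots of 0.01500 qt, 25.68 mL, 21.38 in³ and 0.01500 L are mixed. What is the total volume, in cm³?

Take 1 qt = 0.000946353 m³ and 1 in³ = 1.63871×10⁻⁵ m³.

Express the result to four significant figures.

405.2 cm³

0.01500 qt × 0.000946353 → 1.41953×10⁻⁵ m³
25.68 mL × 10⁻⁶ → 2.568×10⁻⁵ m³
21.38 in³ × 1.63871×10⁻⁵ → 3.50356×10⁻⁴ m³
0.01500 L × 0.001 → 1.5×10⁻⁵ m³
Combined: 1.41953×10⁻⁵ + 2.568×10⁻⁵ + 3.50356×10⁻⁴ + 1.5×10⁻⁵ = 4.05231×10⁻⁴ m³
In cm³: 4.05231×10⁻⁴ / 10⁻⁶ = 405.231 cm³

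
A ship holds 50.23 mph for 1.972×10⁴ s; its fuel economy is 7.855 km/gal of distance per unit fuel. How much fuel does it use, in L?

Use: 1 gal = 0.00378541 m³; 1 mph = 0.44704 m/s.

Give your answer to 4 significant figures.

213.4 L

50.23 mph → 22.4548 m/s
d = v × t = 22.4548 × 19720 = 442809 m
7.855 km/gal → 2.07507×10⁶ m/m³
V = d / (distance per unit fuel) = 442809 / 2.07507×10⁶ = 0.213395 m³
In L: 0.213395 / 0.001 = 213.395 L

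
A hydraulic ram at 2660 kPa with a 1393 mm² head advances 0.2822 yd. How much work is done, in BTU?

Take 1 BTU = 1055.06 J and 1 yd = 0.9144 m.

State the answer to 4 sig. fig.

2660 kPa → 2.66×10⁶ Pa
1393 mm² → 0.001393 m²
F = P × A = 2.66×10⁶ × 0.001393 = 3705.38 N
0.2822 yd → 0.258044 m
W = F × d = 3705.38 × 0.258044 = 956.151 J
In BTU: 956.151 / 1055.06 = 0.906253 BTU

0.9063 BTU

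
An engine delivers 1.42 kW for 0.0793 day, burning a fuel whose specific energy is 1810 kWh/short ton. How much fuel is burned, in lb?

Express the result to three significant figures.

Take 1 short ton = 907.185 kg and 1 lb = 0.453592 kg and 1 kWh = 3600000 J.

2.99 lb

1.42 kW → 1420 W
0.0793 day → 6851.52 s
E = P × t = 1420 × 6851.52 = 9.72916×10⁶ J
1810 kWh/short ton → 7.18266×10⁶ J/kg
m = E / e_s = 9.72916×10⁶ / 7.18266×10⁶ = 1.35453 kg
In lb: 1.35453 / 0.453592 = 2.98623 lb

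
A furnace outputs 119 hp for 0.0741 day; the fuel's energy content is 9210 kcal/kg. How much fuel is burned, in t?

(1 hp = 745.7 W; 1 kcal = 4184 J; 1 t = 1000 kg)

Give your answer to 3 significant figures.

119 hp → 88738.3 W
0.0741 day → 6402.24 s
E = P × t = 88738.3 × 6402.24 = 5.68124×10⁸ J
9210 kcal/kg → 3.85346×10⁷ J/kg
m = E / e_s = 5.68124×10⁸ / 3.85346×10⁷ = 14.7432 kg
In t: 14.7432 / 1000 = 0.0147432 t

0.0147 t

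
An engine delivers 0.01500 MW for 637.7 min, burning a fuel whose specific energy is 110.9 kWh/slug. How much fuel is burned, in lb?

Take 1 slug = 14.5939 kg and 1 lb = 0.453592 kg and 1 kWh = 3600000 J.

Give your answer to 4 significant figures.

0.01500 MW → 15000 W
637.7 min → 38262 s
E = P × t = 15000 × 38262 = 5.7393×10⁸ J
110.9 kWh/slug → 2.73566×10⁷ J/kg
m = E / e_s = 5.7393×10⁸ / 2.73566×10⁷ = 20.9796 kg
In lb: 20.9796 / 0.453592 = 46.2521 lb

46.25 lb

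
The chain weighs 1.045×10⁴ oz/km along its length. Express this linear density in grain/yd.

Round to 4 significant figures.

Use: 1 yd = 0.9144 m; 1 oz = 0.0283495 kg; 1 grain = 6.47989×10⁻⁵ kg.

1.045×10⁴ oz/km × 0.0283495 kg/oz ÷ 1000 m/km = 0.296252 kg/m
0.296252 kg/m ÷ 6.47989×10⁻⁵ kg/grain × 0.9144 m/yd = 4180.52 grain/yd

4181 grain/yd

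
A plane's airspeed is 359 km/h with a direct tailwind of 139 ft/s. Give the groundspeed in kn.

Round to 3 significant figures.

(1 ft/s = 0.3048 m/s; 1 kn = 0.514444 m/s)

359 km/h × (1/3.6) = 99.7222 m/s
139 ft/s × 0.3048 = 42.3672 m/s
Total: 99.7222 + 42.3672 = 142.089 m/s
In kn: 142.089 / 0.514444 = 276.199 kn

276 kn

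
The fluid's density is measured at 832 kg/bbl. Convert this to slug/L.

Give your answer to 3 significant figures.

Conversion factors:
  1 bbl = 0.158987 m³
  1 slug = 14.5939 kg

832 kg/bbl ÷ 0.158987 m³/bbl = 5233.13 kg/m³
5233.13 kg/m³ ÷ 14.5939 kg/slug × 0.001 m³/L = 0.358583 slug/L

0.359 slug/L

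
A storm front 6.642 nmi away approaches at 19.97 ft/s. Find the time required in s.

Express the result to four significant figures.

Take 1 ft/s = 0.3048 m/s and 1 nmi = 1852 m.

2021 s

6.642 nmi × 1852 = 12301 m
19.97 ft/s × 0.3048 = 6.08686 m/s
t = d / v = 12301 m / 6.08686 m/s = 2020.91 s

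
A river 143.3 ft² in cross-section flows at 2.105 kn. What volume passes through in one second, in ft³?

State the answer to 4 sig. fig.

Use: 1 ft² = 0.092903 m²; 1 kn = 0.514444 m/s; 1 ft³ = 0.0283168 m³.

2.105 kn × 0.514444 → 1.0829 m/s
143.3 ft² × 0.092903 → 13.313 m²
V = v × A × t = 1.0829 m/s × 13.313 m² × 1 s = 14.4166 m³
14.4166 m³ ÷ (0.0283168 m³/ft³) = 509.118 ft³

509.1 ft³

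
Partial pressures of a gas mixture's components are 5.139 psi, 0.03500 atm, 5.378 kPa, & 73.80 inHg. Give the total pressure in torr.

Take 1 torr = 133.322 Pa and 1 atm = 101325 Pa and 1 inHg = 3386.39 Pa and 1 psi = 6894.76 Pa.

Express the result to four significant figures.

5.139 psi × 6894.76 → 35432.2 Pa
0.03500 atm × 101325 → 3546.38 Pa
5.378 kPa × 1000 → 5378 Pa
73.80 inHg × 3386.39 → 249916 Pa
Sum: 35432.2 + 3546.38 + 5378 + 249916 = 294273 Pa
In torr: 294273 / 133.322 = 2207.24 torr

2207 torr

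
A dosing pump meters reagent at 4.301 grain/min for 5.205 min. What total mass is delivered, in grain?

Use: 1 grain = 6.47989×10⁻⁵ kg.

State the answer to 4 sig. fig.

4.301 grain/min → 4.645×10⁻⁶ kg/s
5.205 min → 312.3 s
m = ṁ × t = 4.645×10⁻⁶ × 312.3 = 0.00145063 kg
In grain: 0.00145063 / 6.47989×10⁻⁵ = 22.3866 grain

22.39 grain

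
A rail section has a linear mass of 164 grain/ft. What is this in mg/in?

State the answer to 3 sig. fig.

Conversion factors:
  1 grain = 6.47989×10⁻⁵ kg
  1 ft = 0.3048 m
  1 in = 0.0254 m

164 grain/ft × 6.47989×10⁻⁵ kg/grain ÷ 0.3048 m/ft = 0.0348655 kg/m
0.0348655 kg/m ÷ 10⁻⁶ kg/mg × 0.0254 m/in = 885.584 mg/in

886 mg/in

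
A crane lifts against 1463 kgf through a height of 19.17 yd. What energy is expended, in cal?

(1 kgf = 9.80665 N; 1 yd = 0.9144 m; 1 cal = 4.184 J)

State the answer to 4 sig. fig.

6.011×10⁴ cal

1463 kgf × 9.80665 → 14347.1 N
19.17 yd × 0.9144 → 17.529 m
W = F × d = 14347.1 N × 17.529 m = 251490 J
251490 J ÷ (4.184 J/cal) = 60107.6 cal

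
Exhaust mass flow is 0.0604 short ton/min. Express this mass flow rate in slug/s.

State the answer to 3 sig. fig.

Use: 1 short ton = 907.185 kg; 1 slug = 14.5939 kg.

0.0604 short ton/min × 907.185 kg/short ton ÷ 60 s/min = 0.913233 kg/s
0.913233 kg/s ÷ 14.5939 kg/slug = 0.0625764 slug/s

0.0626 slug/s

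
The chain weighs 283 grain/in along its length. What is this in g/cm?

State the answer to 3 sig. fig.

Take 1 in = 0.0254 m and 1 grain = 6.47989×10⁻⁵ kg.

7.22 g/cm

283 grain/in × 6.47989×10⁻⁵ kg/grain ÷ 0.0254 m/in = 0.721972 kg/m
0.721972 kg/m ÷ 0.001 kg/g × 0.01 m/cm = 7.21972 g/cm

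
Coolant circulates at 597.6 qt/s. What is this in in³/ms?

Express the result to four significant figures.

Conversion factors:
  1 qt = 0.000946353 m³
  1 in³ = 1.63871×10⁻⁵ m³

34.51 in³/ms

597.6 qt/s × 0.000946353 m³/qt = 0.565541 m³/s
0.565541 m³/s ÷ 1.63871×10⁻⁵ m³/in³ × 0.001 s/ms = 34.5114 in³/ms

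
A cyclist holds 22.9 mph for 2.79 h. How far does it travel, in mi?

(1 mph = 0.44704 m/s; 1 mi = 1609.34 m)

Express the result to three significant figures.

22.9 mph × 0.44704 = 10.2372 m/s
2.79 h × 3600 = 10044 s
d = v × t = 10.2372 m/s × 10044 s = 102822 m
102822 m ÷ (1609.34 m/mi) = 63.8908 mi

63.9 mi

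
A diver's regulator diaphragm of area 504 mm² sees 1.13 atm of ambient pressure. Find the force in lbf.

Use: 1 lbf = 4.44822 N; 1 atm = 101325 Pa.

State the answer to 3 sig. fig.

1.13 atm × 101325 = 114497 Pa
504 mm² × 10⁻⁶ = 5.04×10⁻⁴ m²
F = P × A = 114497 Pa × 5.04×10⁻⁴ m² = 57.7065 N
57.7065 N ÷ (4.44822 N/lbf) = 12.9729 lbf

13.0 lbf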